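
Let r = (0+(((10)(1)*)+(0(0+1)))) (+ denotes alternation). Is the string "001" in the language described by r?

no

Neither 0 nor (((10)(1)*)+(0(0+1))) matches 001.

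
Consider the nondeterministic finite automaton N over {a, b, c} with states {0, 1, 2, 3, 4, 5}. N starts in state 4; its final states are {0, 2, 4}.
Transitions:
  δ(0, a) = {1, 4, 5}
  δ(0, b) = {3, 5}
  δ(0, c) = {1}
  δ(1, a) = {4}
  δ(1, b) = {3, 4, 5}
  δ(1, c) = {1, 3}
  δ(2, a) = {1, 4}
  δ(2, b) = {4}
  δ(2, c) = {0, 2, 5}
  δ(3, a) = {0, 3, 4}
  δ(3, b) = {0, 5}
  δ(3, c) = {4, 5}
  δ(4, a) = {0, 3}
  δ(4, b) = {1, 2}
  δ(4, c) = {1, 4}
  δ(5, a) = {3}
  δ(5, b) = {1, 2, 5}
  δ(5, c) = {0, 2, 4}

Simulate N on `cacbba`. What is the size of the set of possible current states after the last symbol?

Start: {4}
read c: {1, 4}
read a: {0, 3, 4}
read c: {1, 4, 5}
read b: {1, 2, 3, 4, 5}
read b: {0, 1, 2, 3, 4, 5}
read a: {0, 1, 3, 4, 5}
Final reachable set {0, 1, 3, 4, 5} has 5 states.

5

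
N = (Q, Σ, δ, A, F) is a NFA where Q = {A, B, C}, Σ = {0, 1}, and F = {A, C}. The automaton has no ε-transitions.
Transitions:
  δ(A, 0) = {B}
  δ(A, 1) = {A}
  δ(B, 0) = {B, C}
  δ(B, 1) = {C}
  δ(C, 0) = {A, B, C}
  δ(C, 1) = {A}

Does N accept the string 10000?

Start: {A}
read 1: {A}
read 0: {B}
read 0: {B, C}
read 0: {A, B, C}
read 0: {A, B, C}
Reachable ∩ accepting = {A, C} — nonempty.

accepted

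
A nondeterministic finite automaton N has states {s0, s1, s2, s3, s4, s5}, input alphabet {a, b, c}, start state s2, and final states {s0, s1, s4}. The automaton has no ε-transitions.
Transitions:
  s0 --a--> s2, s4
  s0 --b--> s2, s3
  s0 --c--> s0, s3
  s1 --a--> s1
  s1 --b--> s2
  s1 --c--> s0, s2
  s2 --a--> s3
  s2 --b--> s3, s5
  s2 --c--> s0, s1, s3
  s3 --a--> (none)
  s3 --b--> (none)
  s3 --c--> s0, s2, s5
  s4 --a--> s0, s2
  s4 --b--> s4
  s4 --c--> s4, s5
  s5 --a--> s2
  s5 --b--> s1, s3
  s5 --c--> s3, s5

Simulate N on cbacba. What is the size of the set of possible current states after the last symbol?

3

Start: {s2}
read c: {s0, s1, s3}
read b: {s2, s3}
read a: {s3}
read c: {s0, s2, s5}
read b: {s1, s2, s3, s5}
read a: {s1, s2, s3}
Final reachable set {s1, s2, s3} has 3 states.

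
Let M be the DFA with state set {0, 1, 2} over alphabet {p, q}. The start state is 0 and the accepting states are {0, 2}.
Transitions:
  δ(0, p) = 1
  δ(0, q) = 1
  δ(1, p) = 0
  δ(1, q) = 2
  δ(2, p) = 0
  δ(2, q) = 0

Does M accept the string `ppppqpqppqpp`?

rejected

0 --p--> 1
1 --p--> 0
0 --p--> 1
1 --p--> 0
0 --q--> 1
1 --p--> 0
0 --q--> 1
1 --p--> 0
0 --p--> 1
1 --q--> 2
2 --p--> 0
0 --p--> 1
End in state 1, which is not an accepting state.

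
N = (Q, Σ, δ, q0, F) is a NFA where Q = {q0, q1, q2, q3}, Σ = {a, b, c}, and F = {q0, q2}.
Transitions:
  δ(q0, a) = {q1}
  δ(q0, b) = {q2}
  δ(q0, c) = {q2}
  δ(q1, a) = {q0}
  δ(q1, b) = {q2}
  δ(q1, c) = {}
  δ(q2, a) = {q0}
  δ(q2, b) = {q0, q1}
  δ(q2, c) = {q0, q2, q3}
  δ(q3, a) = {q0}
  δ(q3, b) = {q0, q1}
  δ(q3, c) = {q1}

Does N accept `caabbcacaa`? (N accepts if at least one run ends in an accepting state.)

Start: {q0}
read c: {q2}
read a: {q0}
read a: {q1}
read b: {q2}
read b: {q0, q1}
read c: {q2}
read a: {q0}
read c: {q2}
read a: {q0}
read a: {q1}
Reachable ∩ accepting = {} — empty.

rejected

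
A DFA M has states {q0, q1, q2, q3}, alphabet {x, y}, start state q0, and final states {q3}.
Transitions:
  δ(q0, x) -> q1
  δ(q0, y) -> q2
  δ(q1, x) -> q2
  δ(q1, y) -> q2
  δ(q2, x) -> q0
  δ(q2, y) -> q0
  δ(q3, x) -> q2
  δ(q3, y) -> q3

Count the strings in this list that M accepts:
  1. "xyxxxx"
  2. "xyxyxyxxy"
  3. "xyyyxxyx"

"xyxxxx": rejected
"xyxyxyxxy": rejected
"xyyyxxyx": rejected

0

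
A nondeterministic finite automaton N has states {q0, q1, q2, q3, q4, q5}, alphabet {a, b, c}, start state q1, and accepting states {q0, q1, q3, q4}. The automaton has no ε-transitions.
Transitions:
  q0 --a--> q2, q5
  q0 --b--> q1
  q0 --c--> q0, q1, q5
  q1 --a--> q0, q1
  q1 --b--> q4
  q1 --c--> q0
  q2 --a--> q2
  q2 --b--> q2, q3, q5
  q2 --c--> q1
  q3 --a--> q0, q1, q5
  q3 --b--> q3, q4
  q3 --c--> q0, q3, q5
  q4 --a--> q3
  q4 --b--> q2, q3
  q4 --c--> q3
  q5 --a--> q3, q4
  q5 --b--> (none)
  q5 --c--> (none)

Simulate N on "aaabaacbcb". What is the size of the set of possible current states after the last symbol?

3

Start: {q1}
read a: {q0, q1}
read a: {q0, q1, q2, q5}
read a: {q0, q1, q2, q3, q4, q5}
read b: {q1, q2, q3, q4, q5}
read a: {q0, q1, q2, q3, q4, q5}
read a: {q0, q1, q2, q3, q4, q5}
read c: {q0, q1, q3, q5}
read b: {q1, q3, q4}
read c: {q0, q3, q5}
read b: {q1, q3, q4}
Final reachable set {q1, q3, q4} has 3 states.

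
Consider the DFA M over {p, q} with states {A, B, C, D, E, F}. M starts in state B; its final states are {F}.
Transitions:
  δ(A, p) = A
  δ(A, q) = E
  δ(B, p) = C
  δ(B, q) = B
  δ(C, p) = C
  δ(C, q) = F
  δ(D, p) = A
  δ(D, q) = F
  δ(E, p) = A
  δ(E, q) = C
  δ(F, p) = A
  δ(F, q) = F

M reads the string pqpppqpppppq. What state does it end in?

E

B --p--> C
C --q--> F
F --p--> A
A --p--> A
A --p--> A
A --q--> E
E --p--> A
A --p--> A
A --p--> A
A --p--> A
A --p--> A
A --q--> E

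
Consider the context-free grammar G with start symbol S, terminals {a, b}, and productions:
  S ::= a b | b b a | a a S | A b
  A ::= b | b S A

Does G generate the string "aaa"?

no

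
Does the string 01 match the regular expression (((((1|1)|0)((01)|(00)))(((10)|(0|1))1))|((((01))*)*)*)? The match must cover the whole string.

yes

The right alternative ((((01))*)*)* matches 01.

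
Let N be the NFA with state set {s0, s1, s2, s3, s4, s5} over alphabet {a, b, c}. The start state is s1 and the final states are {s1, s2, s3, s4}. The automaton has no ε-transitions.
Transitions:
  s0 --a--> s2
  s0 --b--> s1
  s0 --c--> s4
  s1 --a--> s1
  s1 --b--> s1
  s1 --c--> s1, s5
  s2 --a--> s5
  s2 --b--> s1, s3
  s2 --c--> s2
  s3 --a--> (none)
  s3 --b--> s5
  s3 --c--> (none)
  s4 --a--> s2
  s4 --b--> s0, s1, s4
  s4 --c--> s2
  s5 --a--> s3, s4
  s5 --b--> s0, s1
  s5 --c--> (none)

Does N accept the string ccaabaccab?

accepted

Start: {s1}
read c: {s1, s5}
read c: {s1, s5}
read a: {s1, s3, s4}
read a: {s1, s2}
read b: {s1, s3}
read a: {s1}
read c: {s1, s5}
read c: {s1, s5}
read a: {s1, s3, s4}
read b: {s0, s1, s4, s5}
Reachable ∩ accepting = {s1, s4} — nonempty.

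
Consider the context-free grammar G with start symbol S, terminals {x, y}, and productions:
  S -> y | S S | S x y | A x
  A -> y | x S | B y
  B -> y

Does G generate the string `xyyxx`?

S ⇒ Ax ⇒ xSx ⇒ xAxx ⇒ xByxx ⇒ xyyxx

yes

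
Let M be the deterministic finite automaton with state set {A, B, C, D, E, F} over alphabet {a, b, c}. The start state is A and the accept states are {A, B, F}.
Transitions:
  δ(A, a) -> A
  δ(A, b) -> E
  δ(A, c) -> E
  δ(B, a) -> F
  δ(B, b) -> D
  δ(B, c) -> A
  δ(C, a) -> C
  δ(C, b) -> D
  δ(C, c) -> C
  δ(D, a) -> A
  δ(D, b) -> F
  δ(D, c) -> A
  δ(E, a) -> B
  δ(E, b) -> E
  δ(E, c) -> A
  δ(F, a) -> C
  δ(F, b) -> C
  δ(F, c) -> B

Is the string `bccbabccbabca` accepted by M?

accepted

A --b--> E
E --c--> A
A --c--> E
E --b--> E
E --a--> B
B --b--> D
D --c--> A
A --c--> E
E --b--> E
E --a--> B
B --b--> D
D --c--> A
A --a--> A
End in state A, which is an accepting state.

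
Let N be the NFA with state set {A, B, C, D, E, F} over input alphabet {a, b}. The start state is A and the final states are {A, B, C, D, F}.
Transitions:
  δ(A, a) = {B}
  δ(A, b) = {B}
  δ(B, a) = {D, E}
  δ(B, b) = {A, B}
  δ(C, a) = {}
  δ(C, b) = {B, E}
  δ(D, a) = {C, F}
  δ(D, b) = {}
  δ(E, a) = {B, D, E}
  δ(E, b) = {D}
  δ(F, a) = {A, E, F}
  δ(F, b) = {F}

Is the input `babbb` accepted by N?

Start: {A}
read b: {B}
read a: {D, E}
read b: {D}
read b: {}
The reachable set is empty and stays empty for the remaining 1 symbol.
Reachable ∩ accepting = {} — empty.

rejected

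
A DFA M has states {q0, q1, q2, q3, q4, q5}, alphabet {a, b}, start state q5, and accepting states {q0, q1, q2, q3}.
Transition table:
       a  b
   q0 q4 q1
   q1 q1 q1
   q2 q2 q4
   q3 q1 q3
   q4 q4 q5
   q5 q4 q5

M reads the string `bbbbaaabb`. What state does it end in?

q5 --b--> q5
q5 --b--> q5
q5 --b--> q5
q5 --b--> q5
q5 --a--> q4
q4 --a--> q4
q4 --a--> q4
q4 --b--> q5
q5 --b--> q5

q5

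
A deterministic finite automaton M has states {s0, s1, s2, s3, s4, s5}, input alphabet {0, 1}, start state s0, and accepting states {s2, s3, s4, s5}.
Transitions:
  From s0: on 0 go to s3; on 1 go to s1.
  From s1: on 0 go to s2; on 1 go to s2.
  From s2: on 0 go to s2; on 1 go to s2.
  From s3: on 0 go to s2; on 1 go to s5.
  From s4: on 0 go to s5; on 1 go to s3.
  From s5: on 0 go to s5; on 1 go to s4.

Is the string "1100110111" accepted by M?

s0 --1--> s1
s1 --1--> s2
s2 --0--> s2
s2 --0--> s2
s2 --1--> s2
s2 --1--> s2
s2 --0--> s2
s2 --1--> s2
s2 --1--> s2
s2 --1--> s2
End in state s2, which is an accepting state.

accepted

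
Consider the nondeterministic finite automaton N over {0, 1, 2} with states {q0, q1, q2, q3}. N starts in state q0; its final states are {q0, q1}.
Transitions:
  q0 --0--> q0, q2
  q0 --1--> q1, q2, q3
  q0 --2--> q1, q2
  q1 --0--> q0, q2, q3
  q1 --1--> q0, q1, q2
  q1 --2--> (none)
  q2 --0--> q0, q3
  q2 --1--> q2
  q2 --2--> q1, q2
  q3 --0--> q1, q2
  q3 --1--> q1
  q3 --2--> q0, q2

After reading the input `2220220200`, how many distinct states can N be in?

Start: {q0}
read 2: {q1, q2}
read 2: {q1, q2}
read 2: {q1, q2}
read 0: {q0, q2, q3}
read 2: {q0, q1, q2}
read 2: {q1, q2}
read 0: {q0, q2, q3}
read 2: {q0, q1, q2}
read 0: {q0, q2, q3}
read 0: {q0, q1, q2, q3}
Final reachable set {q0, q1, q2, q3} has 4 states.

4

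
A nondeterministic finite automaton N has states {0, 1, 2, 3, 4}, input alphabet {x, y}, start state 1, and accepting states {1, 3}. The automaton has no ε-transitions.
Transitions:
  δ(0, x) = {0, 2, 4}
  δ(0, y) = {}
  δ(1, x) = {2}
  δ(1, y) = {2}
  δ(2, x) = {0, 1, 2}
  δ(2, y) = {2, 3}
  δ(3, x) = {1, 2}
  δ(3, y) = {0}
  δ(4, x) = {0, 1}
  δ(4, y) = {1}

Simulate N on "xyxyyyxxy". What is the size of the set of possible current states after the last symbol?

3

Start: {1}
read x: {2}
read y: {2, 3}
read x: {0, 1, 2}
read y: {2, 3}
read y: {0, 2, 3}
read y: {0, 2, 3}
read x: {0, 1, 2, 4}
read x: {0, 1, 2, 4}
read y: {1, 2, 3}
Final reachable set {1, 2, 3} has 3 states.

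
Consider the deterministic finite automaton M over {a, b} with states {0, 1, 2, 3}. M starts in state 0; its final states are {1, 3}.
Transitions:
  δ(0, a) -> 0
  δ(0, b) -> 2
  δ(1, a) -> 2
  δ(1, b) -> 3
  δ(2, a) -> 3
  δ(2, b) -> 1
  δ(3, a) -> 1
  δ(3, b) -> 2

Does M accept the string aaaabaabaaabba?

0 --a--> 0
0 --a--> 0
0 --a--> 0
0 --a--> 0
0 --b--> 2
2 --a--> 3
3 --a--> 1
1 --b--> 3
3 --a--> 1
1 --a--> 2
2 --a--> 3
3 --b--> 2
2 --b--> 1
1 --a--> 2
End in state 2, which is not an accepting state.

rejected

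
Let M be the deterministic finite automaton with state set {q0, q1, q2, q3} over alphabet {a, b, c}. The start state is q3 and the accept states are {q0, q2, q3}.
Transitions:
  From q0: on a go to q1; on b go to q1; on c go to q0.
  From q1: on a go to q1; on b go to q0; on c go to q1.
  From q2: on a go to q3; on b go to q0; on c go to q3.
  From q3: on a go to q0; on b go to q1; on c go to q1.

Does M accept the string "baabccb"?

q3 --b--> q1
q1 --a--> q1
q1 --a--> q1
q1 --b--> q0
q0 --c--> q0
q0 --c--> q0
q0 --b--> q1
End in state q1, which is not an accepting state.

rejected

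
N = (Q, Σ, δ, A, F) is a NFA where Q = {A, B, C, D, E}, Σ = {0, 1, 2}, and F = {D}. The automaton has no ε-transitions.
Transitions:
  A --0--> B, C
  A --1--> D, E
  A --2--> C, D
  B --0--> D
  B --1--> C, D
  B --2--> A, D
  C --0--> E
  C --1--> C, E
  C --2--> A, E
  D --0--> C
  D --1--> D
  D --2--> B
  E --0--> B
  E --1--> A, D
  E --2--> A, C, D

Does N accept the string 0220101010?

Start: {A}
read 0: {B, C}
read 2: {A, D, E}
read 2: {A, B, C, D}
read 0: {B, C, D, E}
read 1: {A, C, D, E}
read 0: {B, C, E}
read 1: {A, C, D, E}
read 0: {B, C, E}
read 1: {A, C, D, E}
read 0: {B, C, E}
Reachable ∩ accepting = {} — empty.

rejected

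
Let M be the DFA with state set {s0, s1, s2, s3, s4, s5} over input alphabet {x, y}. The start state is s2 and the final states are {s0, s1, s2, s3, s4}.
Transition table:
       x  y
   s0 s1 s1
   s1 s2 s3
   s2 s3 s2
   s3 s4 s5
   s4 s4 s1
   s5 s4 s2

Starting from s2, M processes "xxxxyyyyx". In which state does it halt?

s2 --x--> s3
s3 --x--> s4
s4 --x--> s4
s4 --x--> s4
s4 --y--> s1
s1 --y--> s3
s3 --y--> s5
s5 --y--> s2
s2 --x--> s3

s3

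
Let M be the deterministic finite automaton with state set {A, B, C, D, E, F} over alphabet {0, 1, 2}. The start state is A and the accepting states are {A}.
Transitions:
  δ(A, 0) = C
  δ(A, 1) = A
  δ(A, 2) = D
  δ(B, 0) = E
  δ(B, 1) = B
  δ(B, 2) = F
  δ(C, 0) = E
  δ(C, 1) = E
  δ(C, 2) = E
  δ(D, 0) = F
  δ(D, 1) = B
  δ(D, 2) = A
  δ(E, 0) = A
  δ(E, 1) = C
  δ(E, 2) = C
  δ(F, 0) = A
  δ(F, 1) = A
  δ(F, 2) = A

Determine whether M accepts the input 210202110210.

accepted

A --2--> D
D --1--> B
B --0--> E
E --2--> C
C --0--> E
E --2--> C
C --1--> E
E --1--> C
C --0--> E
E --2--> C
C --1--> E
E --0--> A
End in state A, which is an accepting state.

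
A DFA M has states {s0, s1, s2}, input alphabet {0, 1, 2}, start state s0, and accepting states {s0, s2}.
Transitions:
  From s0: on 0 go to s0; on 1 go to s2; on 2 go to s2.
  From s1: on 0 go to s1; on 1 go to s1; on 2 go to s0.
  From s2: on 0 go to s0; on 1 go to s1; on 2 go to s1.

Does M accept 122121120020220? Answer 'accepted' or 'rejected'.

rejected

s0 --1--> s2
s2 --2--> s1
s1 --2--> s0
s0 --1--> s2
s2 --2--> s1
s1 --1--> s1
s1 --1--> s1
s1 --2--> s0
s0 --0--> s0
s0 --0--> s0
s0 --2--> s2
s2 --0--> s0
s0 --2--> s2
s2 --2--> s1
s1 --0--> s1
End in state s1, which is not an accepting state.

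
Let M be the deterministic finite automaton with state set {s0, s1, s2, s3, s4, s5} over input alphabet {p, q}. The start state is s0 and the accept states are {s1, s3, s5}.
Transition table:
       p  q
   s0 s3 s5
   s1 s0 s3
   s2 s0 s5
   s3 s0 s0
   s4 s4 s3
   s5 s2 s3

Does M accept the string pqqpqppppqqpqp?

rejected

s0 --p--> s3
s3 --q--> s0
s0 --q--> s5
s5 --p--> s2
s2 --q--> s5
s5 --p--> s2
s2 --p--> s0
s0 --p--> s3
s3 --p--> s0
s0 --q--> s5
s5 --q--> s3
s3 --p--> s0
s0 --q--> s5
s5 --p--> s2
End in state s2, which is not an accepting state.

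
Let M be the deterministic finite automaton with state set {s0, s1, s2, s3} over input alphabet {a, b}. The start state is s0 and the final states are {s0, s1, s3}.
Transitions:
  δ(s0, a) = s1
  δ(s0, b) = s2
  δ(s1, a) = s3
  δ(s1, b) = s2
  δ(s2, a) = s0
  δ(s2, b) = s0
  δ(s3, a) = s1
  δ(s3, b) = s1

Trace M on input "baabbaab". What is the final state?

s1

s0 --b--> s2
s2 --a--> s0
s0 --a--> s1
s1 --b--> s2
s2 --b--> s0
s0 --a--> s1
s1 --a--> s3
s3 --b--> s1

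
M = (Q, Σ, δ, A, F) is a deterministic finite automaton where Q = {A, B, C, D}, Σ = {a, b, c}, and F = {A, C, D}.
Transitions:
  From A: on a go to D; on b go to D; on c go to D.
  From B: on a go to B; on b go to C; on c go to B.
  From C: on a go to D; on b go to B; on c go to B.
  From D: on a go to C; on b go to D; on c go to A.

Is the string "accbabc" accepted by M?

A --a--> D
D --c--> A
A --c--> D
D --b--> D
D --a--> C
C --b--> B
B --c--> B
End in state B, which is not an accepting state.

rejected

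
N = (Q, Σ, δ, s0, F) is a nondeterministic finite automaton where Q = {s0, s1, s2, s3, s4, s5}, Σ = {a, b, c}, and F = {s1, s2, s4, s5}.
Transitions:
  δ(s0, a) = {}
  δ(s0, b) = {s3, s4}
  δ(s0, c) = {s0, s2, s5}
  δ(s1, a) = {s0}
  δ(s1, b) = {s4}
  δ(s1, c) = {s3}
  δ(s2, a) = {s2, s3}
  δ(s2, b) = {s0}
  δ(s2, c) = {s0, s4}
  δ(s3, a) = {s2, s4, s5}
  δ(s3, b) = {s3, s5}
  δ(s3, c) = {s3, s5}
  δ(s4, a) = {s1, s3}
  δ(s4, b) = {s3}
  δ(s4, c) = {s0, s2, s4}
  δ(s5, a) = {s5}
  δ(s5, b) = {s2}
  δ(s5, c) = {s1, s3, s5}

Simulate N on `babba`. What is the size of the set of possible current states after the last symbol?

Start: {s0}
read b: {s3, s4}
read a: {s1, s2, s3, s4, s5}
read b: {s0, s2, s3, s4, s5}
read b: {s0, s2, s3, s4, s5}
read a: {s1, s2, s3, s4, s5}
Final reachable set {s1, s2, s3, s4, s5} has 5 states.

5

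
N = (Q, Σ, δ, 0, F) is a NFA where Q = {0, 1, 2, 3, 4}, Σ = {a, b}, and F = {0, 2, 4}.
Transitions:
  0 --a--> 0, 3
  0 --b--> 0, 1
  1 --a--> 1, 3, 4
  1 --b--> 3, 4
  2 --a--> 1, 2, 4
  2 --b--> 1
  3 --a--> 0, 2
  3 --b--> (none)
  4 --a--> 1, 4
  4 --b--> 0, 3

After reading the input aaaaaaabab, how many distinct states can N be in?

4

Start: {0}
read a: {0, 3}
read a: {0, 2, 3}
read a: {0, 1, 2, 3, 4}
read a: {0, 1, 2, 3, 4}
read a: {0, 1, 2, 3, 4}
read a: {0, 1, 2, 3, 4}
read a: {0, 1, 2, 3, 4}
read b: {0, 1, 3, 4}
read a: {0, 1, 2, 3, 4}
read b: {0, 1, 3, 4}
Final reachable set {0, 1, 3, 4} has 4 states.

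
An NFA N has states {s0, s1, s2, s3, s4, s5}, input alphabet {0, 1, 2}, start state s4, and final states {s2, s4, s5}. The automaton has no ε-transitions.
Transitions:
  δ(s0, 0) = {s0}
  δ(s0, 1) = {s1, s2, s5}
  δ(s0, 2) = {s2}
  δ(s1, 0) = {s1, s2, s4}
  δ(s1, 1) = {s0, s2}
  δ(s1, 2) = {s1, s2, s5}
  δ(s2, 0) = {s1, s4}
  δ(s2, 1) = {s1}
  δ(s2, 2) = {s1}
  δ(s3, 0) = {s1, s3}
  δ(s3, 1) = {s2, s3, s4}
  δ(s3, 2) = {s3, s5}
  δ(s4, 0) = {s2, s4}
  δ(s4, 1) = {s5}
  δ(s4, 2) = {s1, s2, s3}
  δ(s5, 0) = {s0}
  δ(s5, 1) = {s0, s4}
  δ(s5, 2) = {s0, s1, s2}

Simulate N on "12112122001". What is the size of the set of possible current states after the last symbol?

Start: {s4}
read 1: {s5}
read 2: {s0, s1, s2}
read 1: {s0, s1, s2, s5}
read 1: {s0, s1, s2, s4, s5}
read 2: {s0, s1, s2, s3, s5}
read 1: {s0, s1, s2, s3, s4, s5}
read 2: {s0, s1, s2, s3, s5}
read 2: {s0, s1, s2, s3, s5}
read 0: {s0, s1, s2, s3, s4}
read 0: {s0, s1, s2, s3, s4}
read 1: {s0, s1, s2, s3, s4, s5}
Final reachable set {s0, s1, s2, s3, s4, s5} has 6 states.

6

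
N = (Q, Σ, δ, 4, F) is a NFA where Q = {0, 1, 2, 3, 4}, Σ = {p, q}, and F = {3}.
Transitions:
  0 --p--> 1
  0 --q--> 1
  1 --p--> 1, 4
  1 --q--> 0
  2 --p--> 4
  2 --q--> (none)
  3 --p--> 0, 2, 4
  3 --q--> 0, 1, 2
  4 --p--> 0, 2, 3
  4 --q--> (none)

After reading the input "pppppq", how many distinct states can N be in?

3

Start: {4}
read p: {0, 2, 3}
read p: {0, 1, 2, 4}
read p: {0, 1, 2, 3, 4}
read p: {0, 1, 2, 3, 4}
read p: {0, 1, 2, 3, 4}
read q: {0, 1, 2}
Final reachable set {0, 1, 2} has 3 states.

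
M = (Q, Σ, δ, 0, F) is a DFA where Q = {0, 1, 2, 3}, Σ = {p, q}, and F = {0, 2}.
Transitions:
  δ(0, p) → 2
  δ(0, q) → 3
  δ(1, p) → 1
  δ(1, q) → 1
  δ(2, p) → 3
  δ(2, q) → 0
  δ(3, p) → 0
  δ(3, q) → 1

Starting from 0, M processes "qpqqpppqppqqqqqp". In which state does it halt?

1

0 --q--> 3
3 --p--> 0
0 --q--> 3
3 --q--> 1
1 --p--> 1
1 --p--> 1
1 --p--> 1
1 --q--> 1
1 --p--> 1
1 --p--> 1
1 --q--> 1
1 --q--> 1
1 --q--> 1
1 --q--> 1
1 --q--> 1
1 --p--> 1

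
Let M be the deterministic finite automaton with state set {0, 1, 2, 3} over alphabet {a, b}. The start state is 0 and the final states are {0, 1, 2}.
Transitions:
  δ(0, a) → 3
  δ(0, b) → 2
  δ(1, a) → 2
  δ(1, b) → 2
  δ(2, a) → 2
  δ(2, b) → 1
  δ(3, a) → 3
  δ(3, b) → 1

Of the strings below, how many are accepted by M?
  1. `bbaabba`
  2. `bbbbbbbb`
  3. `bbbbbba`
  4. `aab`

4

`bbaabba`: accepted
`bbbbbbbb`: accepted
`bbbbbba`: accepted
`aab`: accepted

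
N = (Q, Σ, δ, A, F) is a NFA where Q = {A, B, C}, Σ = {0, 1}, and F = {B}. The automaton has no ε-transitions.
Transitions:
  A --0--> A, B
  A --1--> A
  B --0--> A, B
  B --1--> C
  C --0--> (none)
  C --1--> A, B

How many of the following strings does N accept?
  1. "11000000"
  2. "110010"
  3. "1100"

"11000000": accepted
"110010": accepted
"1100": accepted

3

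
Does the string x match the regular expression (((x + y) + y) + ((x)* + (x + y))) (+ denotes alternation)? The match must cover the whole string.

The left alternative ((x+y)+y) matches x.

yes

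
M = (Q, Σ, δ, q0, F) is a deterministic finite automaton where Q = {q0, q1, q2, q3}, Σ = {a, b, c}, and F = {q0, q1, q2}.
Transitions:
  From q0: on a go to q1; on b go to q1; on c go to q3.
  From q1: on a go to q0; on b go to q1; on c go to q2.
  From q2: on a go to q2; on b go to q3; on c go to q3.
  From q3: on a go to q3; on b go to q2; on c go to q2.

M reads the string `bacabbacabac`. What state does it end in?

q2

q0 --b--> q1
q1 --a--> q0
q0 --c--> q3
q3 --a--> q3
q3 --b--> q2
q2 --b--> q3
q3 --a--> q3
q3 --c--> q2
q2 --a--> q2
q2 --b--> q3
q3 --a--> q3
q3 --c--> q2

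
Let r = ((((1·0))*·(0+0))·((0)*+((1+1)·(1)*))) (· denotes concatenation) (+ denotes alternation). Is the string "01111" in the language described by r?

yes

Split as 0·1111: (((1·0))*·(0+0)) matches 0 and ((0)*+((1+1)·(1)*)) matches 1111.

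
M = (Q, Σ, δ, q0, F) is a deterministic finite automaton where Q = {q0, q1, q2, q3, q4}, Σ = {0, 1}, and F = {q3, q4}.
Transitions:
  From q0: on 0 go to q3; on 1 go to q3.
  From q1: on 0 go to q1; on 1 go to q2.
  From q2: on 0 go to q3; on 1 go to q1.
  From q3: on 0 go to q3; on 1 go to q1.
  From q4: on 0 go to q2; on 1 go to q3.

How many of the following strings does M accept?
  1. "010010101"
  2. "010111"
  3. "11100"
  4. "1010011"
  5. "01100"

"010010101": rejected
"010111": rejected
"11100": accepted
"1010011": rejected
"01100": accepted

2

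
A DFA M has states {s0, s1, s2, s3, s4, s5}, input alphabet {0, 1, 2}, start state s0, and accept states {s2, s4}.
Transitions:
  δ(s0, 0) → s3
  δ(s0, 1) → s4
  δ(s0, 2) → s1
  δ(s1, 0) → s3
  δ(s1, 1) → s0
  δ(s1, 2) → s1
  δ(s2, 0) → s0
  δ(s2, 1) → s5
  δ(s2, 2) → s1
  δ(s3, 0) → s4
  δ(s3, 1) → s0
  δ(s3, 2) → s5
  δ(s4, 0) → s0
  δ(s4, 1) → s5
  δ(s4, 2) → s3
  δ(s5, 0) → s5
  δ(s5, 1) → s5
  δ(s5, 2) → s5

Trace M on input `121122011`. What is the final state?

s5

s0 --1--> s4
s4 --2--> s3
s3 --1--> s0
s0 --1--> s4
s4 --2--> s3
s3 --2--> s5
s5 --0--> s5
s5 --1--> s5
s5 --1--> s5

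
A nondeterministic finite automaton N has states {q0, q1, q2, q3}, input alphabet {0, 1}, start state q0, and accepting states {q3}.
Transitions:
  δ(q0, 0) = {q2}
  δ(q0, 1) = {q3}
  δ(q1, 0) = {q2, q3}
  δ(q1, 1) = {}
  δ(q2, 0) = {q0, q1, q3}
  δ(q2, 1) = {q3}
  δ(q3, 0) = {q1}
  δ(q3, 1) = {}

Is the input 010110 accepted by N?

Start: {q0}
read 0: {q2}
read 1: {q3}
read 0: {q1}
read 1: {}
The reachable set is empty and stays empty for the remaining 2 symbols.
Reachable ∩ accepting = {} — empty.

rejected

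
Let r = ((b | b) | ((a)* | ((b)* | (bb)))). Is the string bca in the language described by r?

no

Neither (b|b) nor ((a)*|((b)*|(bb))) matches bca.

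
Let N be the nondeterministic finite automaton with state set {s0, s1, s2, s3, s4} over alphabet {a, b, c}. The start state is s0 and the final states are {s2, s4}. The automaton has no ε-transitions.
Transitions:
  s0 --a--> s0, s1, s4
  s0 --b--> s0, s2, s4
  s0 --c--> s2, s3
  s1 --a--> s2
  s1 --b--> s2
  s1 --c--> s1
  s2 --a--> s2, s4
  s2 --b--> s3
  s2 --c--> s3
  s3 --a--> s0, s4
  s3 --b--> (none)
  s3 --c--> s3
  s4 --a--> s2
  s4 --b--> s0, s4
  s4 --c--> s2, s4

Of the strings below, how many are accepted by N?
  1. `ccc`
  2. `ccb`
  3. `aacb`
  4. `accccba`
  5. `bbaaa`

`ccc`: rejected
`ccb`: rejected
`aacb`: accepted
`accccba`: accepted
`bbaaa`: accepted

3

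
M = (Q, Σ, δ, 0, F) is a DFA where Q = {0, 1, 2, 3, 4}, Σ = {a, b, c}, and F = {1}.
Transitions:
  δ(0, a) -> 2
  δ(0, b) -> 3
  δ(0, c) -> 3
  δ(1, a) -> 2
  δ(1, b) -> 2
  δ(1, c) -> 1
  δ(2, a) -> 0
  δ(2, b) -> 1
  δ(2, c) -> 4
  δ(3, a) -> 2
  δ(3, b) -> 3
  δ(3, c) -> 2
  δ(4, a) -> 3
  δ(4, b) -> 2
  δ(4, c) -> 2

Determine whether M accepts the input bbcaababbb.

accepted

0 --b--> 3
3 --b--> 3
3 --c--> 2
2 --a--> 0
0 --a--> 2
2 --b--> 1
1 --a--> 2
2 --b--> 1
1 --b--> 2
2 --b--> 1
End in state 1, which is an accepting state.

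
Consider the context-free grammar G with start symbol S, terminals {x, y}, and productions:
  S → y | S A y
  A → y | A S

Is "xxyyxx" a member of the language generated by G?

no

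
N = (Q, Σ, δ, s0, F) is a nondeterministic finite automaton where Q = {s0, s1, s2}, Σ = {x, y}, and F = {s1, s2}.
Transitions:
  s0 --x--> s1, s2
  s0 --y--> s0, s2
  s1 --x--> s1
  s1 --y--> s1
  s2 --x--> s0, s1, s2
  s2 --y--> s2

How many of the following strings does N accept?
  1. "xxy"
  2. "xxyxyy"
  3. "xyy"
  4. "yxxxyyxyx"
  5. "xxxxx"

"xxy": accepted
"xxyxyy": accepted
"xyy": accepted
"yxxxyyxyx": accepted
"xxxxx": accepted

5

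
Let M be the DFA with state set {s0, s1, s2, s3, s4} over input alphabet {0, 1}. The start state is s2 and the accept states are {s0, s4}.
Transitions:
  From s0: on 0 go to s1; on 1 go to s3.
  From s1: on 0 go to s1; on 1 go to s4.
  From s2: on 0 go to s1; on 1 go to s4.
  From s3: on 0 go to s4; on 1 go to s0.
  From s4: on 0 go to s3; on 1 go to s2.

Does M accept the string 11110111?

s2 --1--> s4
s4 --1--> s2
s2 --1--> s4
s4 --1--> s2
s2 --0--> s1
s1 --1--> s4
s4 --1--> s2
s2 --1--> s4
End in state s4, which is an accepting state.

accepted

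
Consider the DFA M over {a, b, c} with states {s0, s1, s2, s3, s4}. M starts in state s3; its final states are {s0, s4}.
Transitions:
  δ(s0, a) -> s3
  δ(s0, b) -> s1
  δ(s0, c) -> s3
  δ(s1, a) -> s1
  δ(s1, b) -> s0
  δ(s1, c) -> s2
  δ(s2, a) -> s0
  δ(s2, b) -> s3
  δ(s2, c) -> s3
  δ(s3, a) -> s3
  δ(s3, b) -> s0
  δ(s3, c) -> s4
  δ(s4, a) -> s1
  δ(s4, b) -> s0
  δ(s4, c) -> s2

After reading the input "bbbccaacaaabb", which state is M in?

s3 --b--> s0
s0 --b--> s1
s1 --b--> s0
s0 --c--> s3
s3 --c--> s4
s4 --a--> s1
s1 --a--> s1
s1 --c--> s2
s2 --a--> s0
s0 --a--> s3
s3 --a--> s3
s3 --b--> s0
s0 --b--> s1

s1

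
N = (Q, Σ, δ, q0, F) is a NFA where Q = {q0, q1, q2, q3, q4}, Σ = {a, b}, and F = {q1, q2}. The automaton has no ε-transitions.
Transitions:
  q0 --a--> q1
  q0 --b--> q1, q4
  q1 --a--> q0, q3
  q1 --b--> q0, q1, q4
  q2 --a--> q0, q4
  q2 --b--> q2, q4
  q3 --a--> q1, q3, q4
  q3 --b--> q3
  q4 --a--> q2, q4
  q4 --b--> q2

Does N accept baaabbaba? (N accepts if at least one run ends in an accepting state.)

accepted

Start: {q0}
read b: {q1, q4}
read a: {q0, q2, q3, q4}
read a: {q0, q1, q2, q3, q4}
read a: {q0, q1, q2, q3, q4}
read b: {q0, q1, q2, q3, q4}
read b: {q0, q1, q2, q3, q4}
read a: {q0, q1, q2, q3, q4}
read b: {q0, q1, q2, q3, q4}
read a: {q0, q1, q2, q3, q4}
Reachable ∩ accepting = {q1, q2} — nonempty.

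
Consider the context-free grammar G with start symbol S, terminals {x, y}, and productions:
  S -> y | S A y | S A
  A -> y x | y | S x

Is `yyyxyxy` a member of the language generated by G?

yes

S ⇒ SA ⇒ SAA ⇒ SAAA ⇒ SAAAA ⇒ yAAAA ⇒ yyAAA ⇒ yyyxAA ⇒ yyyxyxA ⇒ yyyxyxy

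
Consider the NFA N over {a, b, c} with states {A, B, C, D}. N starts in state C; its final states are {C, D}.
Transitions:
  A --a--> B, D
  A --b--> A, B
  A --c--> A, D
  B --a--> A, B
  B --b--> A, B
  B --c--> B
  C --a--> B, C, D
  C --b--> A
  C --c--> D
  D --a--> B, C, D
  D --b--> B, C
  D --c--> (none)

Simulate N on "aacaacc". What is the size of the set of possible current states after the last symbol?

Start: {C}
read a: {B, C, D}
read a: {A, B, C, D}
read c: {A, B, D}
read a: {A, B, C, D}
read a: {A, B, C, D}
read c: {A, B, D}
read c: {A, B, D}
Final reachable set {A, B, D} has 3 states.

3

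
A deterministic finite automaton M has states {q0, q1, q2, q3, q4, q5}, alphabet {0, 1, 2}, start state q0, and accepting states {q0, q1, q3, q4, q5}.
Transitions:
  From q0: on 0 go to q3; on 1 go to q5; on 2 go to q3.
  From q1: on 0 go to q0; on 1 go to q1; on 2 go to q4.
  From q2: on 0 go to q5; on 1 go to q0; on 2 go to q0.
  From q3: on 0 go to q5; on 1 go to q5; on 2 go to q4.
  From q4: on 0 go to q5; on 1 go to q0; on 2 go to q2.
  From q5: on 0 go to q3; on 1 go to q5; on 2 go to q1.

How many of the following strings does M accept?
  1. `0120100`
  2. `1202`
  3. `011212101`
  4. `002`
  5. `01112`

5

`0120100`: accepted
`1202`: accepted
`011212101`: accepted
`002`: accepted
`01112`: accepted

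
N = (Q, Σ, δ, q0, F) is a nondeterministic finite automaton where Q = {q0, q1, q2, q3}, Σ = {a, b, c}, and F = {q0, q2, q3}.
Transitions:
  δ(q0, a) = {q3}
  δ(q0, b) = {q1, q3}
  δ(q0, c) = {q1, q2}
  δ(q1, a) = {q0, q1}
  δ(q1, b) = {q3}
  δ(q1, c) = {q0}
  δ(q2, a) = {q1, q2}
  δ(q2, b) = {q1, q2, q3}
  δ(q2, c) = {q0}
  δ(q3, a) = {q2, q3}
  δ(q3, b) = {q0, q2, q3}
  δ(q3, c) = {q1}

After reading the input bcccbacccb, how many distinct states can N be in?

3

Start: {q0}
read b: {q1, q3}
read c: {q0, q1}
read c: {q0, q1, q2}
read c: {q0, q1, q2}
read b: {q1, q2, q3}
read a: {q0, q1, q2, q3}
read c: {q0, q1, q2}
read c: {q0, q1, q2}
read c: {q0, q1, q2}
read b: {q1, q2, q3}
Final reachable set {q1, q2, q3} has 3 states.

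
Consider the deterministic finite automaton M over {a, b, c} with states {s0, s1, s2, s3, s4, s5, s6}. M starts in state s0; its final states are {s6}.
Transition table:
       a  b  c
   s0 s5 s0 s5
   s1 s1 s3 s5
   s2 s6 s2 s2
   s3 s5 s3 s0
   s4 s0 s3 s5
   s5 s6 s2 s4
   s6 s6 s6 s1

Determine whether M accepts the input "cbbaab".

s0 --c--> s5
s5 --b--> s2
s2 --b--> s2
s2 --a--> s6
s6 --a--> s6
s6 --b--> s6
End in state s6, which is an accepting state.

accepted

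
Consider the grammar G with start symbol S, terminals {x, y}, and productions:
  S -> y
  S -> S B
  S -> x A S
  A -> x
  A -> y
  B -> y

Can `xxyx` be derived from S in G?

no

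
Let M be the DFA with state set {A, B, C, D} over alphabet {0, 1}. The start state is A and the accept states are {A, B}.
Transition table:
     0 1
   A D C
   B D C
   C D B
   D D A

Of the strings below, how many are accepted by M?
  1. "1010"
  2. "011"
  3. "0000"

"1010": rejected
"011": rejected
"0000": rejected

0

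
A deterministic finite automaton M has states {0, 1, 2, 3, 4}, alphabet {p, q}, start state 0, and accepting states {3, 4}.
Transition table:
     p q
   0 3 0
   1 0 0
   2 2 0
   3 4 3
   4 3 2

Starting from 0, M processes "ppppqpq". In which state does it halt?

0

0 --p--> 3
3 --p--> 4
4 --p--> 3
3 --p--> 4
4 --q--> 2
2 --p--> 2
2 --q--> 0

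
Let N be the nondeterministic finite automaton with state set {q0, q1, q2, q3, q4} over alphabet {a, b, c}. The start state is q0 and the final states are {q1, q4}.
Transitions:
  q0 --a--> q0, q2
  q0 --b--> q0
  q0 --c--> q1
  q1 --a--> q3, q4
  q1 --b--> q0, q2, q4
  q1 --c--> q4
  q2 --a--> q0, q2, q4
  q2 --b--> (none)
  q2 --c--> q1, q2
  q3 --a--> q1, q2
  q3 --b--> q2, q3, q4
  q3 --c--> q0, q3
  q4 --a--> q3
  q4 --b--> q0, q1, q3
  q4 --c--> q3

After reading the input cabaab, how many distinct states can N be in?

5

Start: {q0}
read c: {q1}
read a: {q3, q4}
read b: {q0, q1, q2, q3, q4}
read a: {q0, q1, q2, q3, q4}
read a: {q0, q1, q2, q3, q4}
read b: {q0, q1, q2, q3, q4}
Final reachable set {q0, q1, q2, q3, q4} has 5 states.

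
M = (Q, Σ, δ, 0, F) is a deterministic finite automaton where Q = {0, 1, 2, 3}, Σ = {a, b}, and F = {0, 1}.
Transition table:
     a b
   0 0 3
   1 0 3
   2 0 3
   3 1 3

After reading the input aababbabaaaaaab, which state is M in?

3

0 --a--> 0
0 --a--> 0
0 --b--> 3
3 --a--> 1
1 --b--> 3
3 --b--> 3
3 --a--> 1
1 --b--> 3
3 --a--> 1
1 --a--> 0
0 --a--> 0
0 --a--> 0
0 --a--> 0
0 --a--> 0
0 --b--> 3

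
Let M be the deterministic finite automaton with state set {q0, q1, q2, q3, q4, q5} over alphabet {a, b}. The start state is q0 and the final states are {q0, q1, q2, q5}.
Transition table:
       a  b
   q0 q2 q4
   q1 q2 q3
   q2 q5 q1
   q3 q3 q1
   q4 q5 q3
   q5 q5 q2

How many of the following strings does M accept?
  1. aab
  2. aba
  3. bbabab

aab: accepted
aba: accepted
bbabab: accepted

3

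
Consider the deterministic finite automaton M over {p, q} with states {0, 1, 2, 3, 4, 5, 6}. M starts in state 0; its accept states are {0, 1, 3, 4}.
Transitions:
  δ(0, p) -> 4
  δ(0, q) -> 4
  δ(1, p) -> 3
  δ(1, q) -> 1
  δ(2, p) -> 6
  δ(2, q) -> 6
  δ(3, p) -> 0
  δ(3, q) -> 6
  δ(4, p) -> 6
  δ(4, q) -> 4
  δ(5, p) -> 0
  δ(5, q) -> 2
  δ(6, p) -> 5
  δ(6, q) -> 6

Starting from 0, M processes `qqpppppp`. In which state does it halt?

5

0 --q--> 4
4 --q--> 4
4 --p--> 6
6 --p--> 5
5 --p--> 0
0 --p--> 4
4 --p--> 6
6 --p--> 5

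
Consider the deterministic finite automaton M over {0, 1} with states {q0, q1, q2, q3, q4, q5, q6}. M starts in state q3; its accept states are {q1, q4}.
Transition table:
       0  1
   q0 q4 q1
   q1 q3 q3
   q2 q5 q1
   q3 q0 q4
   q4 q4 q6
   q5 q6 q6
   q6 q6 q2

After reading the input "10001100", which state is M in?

q3 --1--> q4
q4 --0--> q4
q4 --0--> q4
q4 --0--> q4
q4 --1--> q6
q6 --1--> q2
q2 --0--> q5
q5 --0--> q6

q6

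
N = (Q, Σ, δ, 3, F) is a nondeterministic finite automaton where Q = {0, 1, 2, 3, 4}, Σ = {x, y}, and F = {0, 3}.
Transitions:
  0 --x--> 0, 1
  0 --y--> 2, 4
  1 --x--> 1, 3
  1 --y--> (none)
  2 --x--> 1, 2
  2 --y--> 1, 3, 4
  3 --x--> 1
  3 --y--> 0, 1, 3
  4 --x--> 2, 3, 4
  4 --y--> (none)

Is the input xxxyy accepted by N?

Start: {3}
read x: {1}
read x: {1, 3}
read x: {1, 3}
read y: {0, 1, 3}
read y: {0, 1, 2, 3, 4}
Reachable ∩ accepting = {0, 3} — nonempty.

accepted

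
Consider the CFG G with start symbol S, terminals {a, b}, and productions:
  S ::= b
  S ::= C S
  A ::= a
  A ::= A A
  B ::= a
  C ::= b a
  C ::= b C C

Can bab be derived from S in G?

yes

S ⇒ CS ⇒ baS ⇒ bab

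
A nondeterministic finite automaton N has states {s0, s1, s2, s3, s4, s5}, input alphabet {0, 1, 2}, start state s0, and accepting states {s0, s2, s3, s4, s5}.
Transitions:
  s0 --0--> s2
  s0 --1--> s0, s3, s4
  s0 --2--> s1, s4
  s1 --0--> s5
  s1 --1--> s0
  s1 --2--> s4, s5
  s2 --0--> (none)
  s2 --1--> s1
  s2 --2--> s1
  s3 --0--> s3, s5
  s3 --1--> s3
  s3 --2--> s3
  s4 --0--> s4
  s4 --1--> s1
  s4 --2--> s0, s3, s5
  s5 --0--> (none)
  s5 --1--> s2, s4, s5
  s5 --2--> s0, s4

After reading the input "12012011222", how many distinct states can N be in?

Start: {s0}
read 1: {s0, s3, s4}
read 2: {s0, s1, s3, s4, s5}
read 0: {s2, s3, s4, s5}
read 1: {s1, s2, s3, s4, s5}
read 2: {s0, s1, s3, s4, s5}
read 0: {s2, s3, s4, s5}
read 1: {s1, s2, s3, s4, s5}
read 1: {s0, s1, s2, s3, s4, s5}
read 2: {s0, s1, s3, s4, s5}
read 2: {s0, s1, s3, s4, s5}
read 2: {s0, s1, s3, s4, s5}
Final reachable set {s0, s1, s3, s4, s5} has 5 states.

5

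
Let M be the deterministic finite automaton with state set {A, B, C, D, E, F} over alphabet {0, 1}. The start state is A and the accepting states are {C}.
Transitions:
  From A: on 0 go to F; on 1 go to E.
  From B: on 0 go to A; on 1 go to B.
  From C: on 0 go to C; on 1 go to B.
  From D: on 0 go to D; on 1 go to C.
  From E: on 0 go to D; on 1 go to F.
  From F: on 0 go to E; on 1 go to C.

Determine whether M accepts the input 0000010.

accepted

A --0--> F
F --0--> E
E --0--> D
D --0--> D
D --0--> D
D --1--> C
C --0--> C
End in state C, which is an accepting state.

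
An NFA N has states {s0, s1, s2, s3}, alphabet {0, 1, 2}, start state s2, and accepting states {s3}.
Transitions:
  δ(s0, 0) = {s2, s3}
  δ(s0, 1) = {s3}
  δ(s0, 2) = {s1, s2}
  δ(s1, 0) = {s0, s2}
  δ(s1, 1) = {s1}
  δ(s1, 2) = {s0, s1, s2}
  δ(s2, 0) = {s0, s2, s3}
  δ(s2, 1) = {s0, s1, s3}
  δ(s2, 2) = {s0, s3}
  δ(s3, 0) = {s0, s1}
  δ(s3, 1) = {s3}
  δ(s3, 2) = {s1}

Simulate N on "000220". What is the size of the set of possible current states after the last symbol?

4

Start: {s2}
read 0: {s0, s2, s3}
read 0: {s0, s1, s2, s3}
read 0: {s0, s1, s2, s3}
read 2: {s0, s1, s2, s3}
read 2: {s0, s1, s2, s3}
read 0: {s0, s1, s2, s3}
Final reachable set {s0, s1, s2, s3} has 4 states.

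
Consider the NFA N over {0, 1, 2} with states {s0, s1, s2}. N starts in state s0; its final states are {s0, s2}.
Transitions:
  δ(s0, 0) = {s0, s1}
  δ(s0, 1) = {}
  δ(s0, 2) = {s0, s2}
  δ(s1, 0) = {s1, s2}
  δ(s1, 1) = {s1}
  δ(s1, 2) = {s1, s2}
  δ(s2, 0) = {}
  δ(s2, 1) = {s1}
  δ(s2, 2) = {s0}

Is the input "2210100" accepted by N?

accepted

Start: {s0}
read 2: {s0, s2}
read 2: {s0, s2}
read 1: {s1}
read 0: {s1, s2}
read 1: {s1}
read 0: {s1, s2}
read 0: {s1, s2}
Reachable ∩ accepting = {s2} — nonempty.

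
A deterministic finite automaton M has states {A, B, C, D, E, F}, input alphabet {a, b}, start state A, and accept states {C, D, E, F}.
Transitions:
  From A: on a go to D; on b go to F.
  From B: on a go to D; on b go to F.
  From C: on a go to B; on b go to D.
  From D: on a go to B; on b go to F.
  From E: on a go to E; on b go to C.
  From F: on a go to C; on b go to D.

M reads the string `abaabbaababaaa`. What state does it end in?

B

A --a--> D
D --b--> F
F --a--> C
C --a--> B
B --b--> F
F --b--> D
D --a--> B
B --a--> D
D --b--> F
F --a--> C
C --b--> D
D --a--> B
B --a--> D
D --a--> B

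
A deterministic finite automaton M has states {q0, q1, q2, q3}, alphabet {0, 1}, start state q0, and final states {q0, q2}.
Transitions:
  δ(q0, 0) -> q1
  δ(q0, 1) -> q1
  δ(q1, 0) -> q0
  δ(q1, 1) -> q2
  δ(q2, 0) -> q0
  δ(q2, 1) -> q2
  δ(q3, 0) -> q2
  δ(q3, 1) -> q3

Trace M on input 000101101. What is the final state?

q1

q0 --0--> q1
q1 --0--> q0
q0 --0--> q1
q1 --1--> q2
q2 --0--> q0
q0 --1--> q1
q1 --1--> q2
q2 --0--> q0
q0 --1--> q1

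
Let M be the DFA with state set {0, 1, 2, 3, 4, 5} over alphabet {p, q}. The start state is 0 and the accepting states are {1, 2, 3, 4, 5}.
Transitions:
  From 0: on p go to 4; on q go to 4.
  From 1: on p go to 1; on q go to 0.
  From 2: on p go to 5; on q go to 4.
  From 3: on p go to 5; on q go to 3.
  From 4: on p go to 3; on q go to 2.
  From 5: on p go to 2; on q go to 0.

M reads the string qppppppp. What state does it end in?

0 --q--> 4
4 --p--> 3
3 --p--> 5
5 --p--> 2
2 --p--> 5
5 --p--> 2
2 --p--> 5
5 --p--> 2

2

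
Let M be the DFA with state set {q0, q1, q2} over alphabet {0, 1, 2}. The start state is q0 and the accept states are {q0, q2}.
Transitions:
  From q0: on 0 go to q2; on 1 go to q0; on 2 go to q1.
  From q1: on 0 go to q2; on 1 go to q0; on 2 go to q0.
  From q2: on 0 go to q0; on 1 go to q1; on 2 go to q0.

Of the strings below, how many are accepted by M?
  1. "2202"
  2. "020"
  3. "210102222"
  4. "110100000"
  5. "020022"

"2202": accepted
"020": accepted
"210102222": rejected
"110100000": accepted
"020022": accepted

4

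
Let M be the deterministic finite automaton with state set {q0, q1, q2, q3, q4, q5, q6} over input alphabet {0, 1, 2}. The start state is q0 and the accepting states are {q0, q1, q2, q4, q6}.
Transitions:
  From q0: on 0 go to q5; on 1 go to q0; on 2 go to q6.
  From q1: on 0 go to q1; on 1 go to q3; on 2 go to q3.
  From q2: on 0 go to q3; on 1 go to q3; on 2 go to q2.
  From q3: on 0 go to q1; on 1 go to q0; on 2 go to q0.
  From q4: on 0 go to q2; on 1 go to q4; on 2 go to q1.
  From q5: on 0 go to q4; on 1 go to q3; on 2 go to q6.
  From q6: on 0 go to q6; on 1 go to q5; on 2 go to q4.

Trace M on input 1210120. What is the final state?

q0 --1--> q0
q0 --2--> q6
q6 --1--> q5
q5 --0--> q4
q4 --1--> q4
q4 --2--> q1
q1 --0--> q1

q1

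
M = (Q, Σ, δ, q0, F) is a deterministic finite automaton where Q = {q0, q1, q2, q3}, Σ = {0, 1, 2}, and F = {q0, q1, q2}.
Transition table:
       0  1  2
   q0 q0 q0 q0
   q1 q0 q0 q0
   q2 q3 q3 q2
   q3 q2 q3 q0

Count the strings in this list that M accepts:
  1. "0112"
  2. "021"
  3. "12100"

3

"0112": accepted
"021": accepted
"12100": accepted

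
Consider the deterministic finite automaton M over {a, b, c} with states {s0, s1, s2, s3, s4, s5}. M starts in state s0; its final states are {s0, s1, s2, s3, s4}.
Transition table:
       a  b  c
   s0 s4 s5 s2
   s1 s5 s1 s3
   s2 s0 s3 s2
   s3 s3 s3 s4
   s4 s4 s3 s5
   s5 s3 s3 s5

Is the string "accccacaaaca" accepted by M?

accepted

s0 --a--> s4
s4 --c--> s5
s5 --c--> s5
s5 --c--> s5
s5 --c--> s5
s5 --a--> s3
s3 --c--> s4
s4 --a--> s4
s4 --a--> s4
s4 --a--> s4
s4 --c--> s5
s5 --a--> s3
End in state s3, which is an accepting state.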